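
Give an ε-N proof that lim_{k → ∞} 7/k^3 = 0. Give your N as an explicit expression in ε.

Let ε > 0 be given. For k ≥ 1, |7/k^3 − 0| = 7/k^3.
7/k^3 < ε ⇔ k^3 > 7/ε ⇔ k > (7/ε)^{1/3}.
Take N = (7/ε)^{1/3}. Then k > N implies 7/k^3 < ε.

N = (7/ε)^{1/3}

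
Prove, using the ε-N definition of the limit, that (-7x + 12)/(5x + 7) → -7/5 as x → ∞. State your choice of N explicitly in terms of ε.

Let ε > 0. We seek N > 0 such that x > N implies |(-7x + 12)/(5x + 7) + 7/5| < ε.
(-7x + 12)/(5x + 7) + 7/5 = (5(-7x + 12) − (-7)(5x + 7)) / (5(5x + 7)) = 109/(5(5x + 7)).
For x > 0 we have 5x + 7 > 5x, so |(-7x + 12)/(5x + 7) + 7/5| = 109/(5(5x + 7)) < 109/(5·5x) = (109/25)/x.
Thus |(-7x + 12)/(5x + 7) + 7/5| < ε whenever x > (109/25)/ε.
Take N = (109/25)/ε. If x > N then |(-7x + 12)/(5x + 7) + 7/5| < (109/25)/x < ε.

N = (109/25)/ε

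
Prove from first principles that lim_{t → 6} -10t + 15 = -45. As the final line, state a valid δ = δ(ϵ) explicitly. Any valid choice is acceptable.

δ = ϵ/10

Let ϵ > 0. We need δ > 0 so that 0 < |t − 6| < δ implies |(-10t + 15) + 45| < ϵ.
Since (-10t + 15) + 45 = -10(t − 6), we have |(-10t + 15) + 45| = 10|t − 6|.
So 10|t − 6| < ϵ exactly when |t − 6| < ϵ/10.
Take δ = ϵ/10. If 0 < |t − 6| < δ then |(-10t + 15) + 45| = 10|t − 6| < 10·(ϵ/10) = ϵ.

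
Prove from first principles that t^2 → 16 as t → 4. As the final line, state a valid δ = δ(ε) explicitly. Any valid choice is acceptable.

δ = min(2, ε/10)

Let ε > 0. We seek δ > 0 with 0 < |t − 4| < δ ⇒ |t^2 − 16| < ε.
Factor: t^2 − 16 = (t − 4)(t + 4), so |t^2 − 16| = |t − 4|·|t + 4|.
Impose δ ≤ 2 so that |t| < 6; then |t + 4| ≤ 10.
Hence |t^2 − 16| ≤ 10|t − 4|, which is < ε once |t − 4| < ε/10.
Take δ = min(2, ε/10). If 0 < |t − 4| < δ then both bounds hold and |t^2 − 16| ≤ 10|t − 4| < 10·(ε/10) = ε.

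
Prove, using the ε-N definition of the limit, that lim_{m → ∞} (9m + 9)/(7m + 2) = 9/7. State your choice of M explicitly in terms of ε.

M = (45/49)/ε

Let ε > 0. For m ≥ 1, |(9m + 9)/(7m + 2) − (9/7)| = |45|/(7(7m + 2)) = 45/(7(7m + 2)).
Since 7m + 2 ≥ 7m for m ≥ 1, this is ≤ 45/(7·7m) = (45/49)/m.
So |(9m + 9)/(7m + 2) − (9/7)| < ε whenever m > (45/49)/ε.
Take M = (45/49)/ε. If m > M then |(9m + 9)/(7m + 2) − (9/7)| ≤ (45/49)/m < ε.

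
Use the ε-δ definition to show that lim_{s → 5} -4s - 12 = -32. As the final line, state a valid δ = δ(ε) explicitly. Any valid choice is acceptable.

Fix ε > 0. We need δ > 0 so that 0 < |s − 5| < δ implies |(-4s - 12) + 32| < ε.
|(-4s - 12) + 32| = |-4s + 20| = 4|s − 5|.
So 4|s − 5| < ε exactly when |s − 5| < ε/4.
Take δ = ε/4. If 0 < |s − 5| < δ then |(-4s - 12) + 32| = 4|s − 5| < 4·(ε/4) = ε.

δ = ε/4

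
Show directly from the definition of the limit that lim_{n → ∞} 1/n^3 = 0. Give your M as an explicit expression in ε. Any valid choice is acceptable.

Suppose ε > 0. For n ≥ 1, |1/n^3 − 0| = 1/n^3.
1/n^3 < ε ⇔ n^3 > 1/ε ⇔ n > (1/ε)^{1/3}.
Take M = (1/ε)^{1/3}. Then n > M implies 1/n^3 < ε.

M = (1/ε)^{1/3}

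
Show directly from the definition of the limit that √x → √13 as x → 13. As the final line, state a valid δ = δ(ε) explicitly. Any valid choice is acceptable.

δ = min(13, √13·ε)

Suppose ε > 0. We want δ > 0 such that 0 < |x − 13| < δ implies |√x − √13| < ε.
Rationalise: √x − √13 = (x − 13)/(√x + √13), so |√x − √13| = |x − 13|/(√x + √13).
Restrict δ ≤ 13 so that |x − 13| < 13 forces x > 0, and then √x + √13 > √13.
Hence |√x − √13| < |x − 13|/√13, which is < ε once |x − 13| < √13·ε.
Take δ = min(13, √13·ε). If 0 < |x − 13| < δ then x > 0 and |√x − √13| < |x − 13|/√13 < ε.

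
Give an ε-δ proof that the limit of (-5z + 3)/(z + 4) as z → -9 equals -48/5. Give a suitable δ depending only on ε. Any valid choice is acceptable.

Fix ε > 0. We want δ > 0 with 0 < |z + 9| < δ ⇒ |(-5z + 3)/(z + 4) + 48/5| < ε.
Combining over a common denominator, (-5z + 3)/(z + 4) + 48/5 = [(-5z + 3)·(-5) − 48·(z + 4)] / [(-5)·(z + 4)] = -23(z + 9) / ((-5)(z + 4)).
So |(-5z + 3)/(z + 4) + 48/5| = 23|z + 9| / (5·|z + 4|).
Require δ ≤ 5/2, so |z + 4| ≥ |-5| − |z + 9| > 5 − 5/2 = 5/2.
Hence |(-5z + 3)/(z + 4) + 48/5| < 23|z + 9|/(5·(5/2)) = (46/25)|z + 9|, which is < ε once |z + 9| < (25/46)ε.
Take δ = min(5/2, (25/46)ε). Then 0 < |z + 9| < δ forces both bounds, so |(-5z + 3)/(z + 4) + 48/5| < ε.

δ = min(5/2, (25/46)ε)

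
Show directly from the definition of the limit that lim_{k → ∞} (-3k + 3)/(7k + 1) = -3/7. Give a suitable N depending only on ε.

N = (24/49)/ε

Let ε > 0. For k ≥ 1, |(-3k + 3)/(7k + 1) + 3/7| = |24|/(7(7k + 1)) = 24/(7(7k + 1)).
Since 7k + 1 ≥ 7k for k ≥ 1, this is ≤ 24/(7·7k) = (24/49)/k.
So |(-3k + 3)/(7k + 1) + 3/7| < ε whenever k > (24/49)/ε.
Take N = (24/49)/ε. If k > N then |(-3k + 3)/(7k + 1) + 3/7| ≤ (24/49)/k < ε.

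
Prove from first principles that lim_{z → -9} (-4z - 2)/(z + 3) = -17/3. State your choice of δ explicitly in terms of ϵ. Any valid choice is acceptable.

δ = min(3, (9/5)ϵ)

Let ϵ > 0. We want δ > 0 with 0 < |z + 9| < δ ⇒ |(-4z - 2)/(z + 3) + 17/3| < ϵ.
Combining over a common denominator, (-4z - 2)/(z + 3) + 17/3 = [(-4z - 2)·(-6) − 34·(z + 3)] / [(-6)·(z + 3)] = -10(z + 9) / ((-6)(z + 3)).
So |(-4z - 2)/(z + 3) + 17/3| = 10|z + 9| / (6·|z + 3|).
Require δ ≤ 3, so |z + 3| ≥ |-6| − |z + 9| > 6 − 3 = 3.
Hence |(-4z - 2)/(z + 3) + 17/3| < 10|z + 9|/(6·3) = (5/9)|z + 9|, which is < ϵ once |z + 9| < (9/5)ϵ.
Take δ = min(3, (9/5)ϵ). Then 0 < |z + 9| < δ forces both bounds, so |(-4z - 2)/(z + 3) + 17/3| < ϵ.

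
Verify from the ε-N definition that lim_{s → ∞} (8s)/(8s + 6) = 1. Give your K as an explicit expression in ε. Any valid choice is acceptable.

Suppose ε > 0. We seek K > 0 such that s > K implies |(8s)/(8s + 6) − 1| < ε.
(8s)/(8s + 6) − 1 = (8(8s) − 8(8s + 6)) / (8(8s + 6)) = -48/(8(8s + 6)).
For s > 0 we have 8s + 6 > 8s, so |(8s)/(8s + 6) − 1| = 48/(8(8s + 6)) < 48/(8·8s) = (3/4)/s.
Thus |(8s)/(8s + 6) − 1| < ε whenever s > (3/4)/ε.
Take K = (3/4)/ε. If s > K then |(8s)/(8s + 6) − 1| < (3/4)/s < ε.

K = (3/4)/ε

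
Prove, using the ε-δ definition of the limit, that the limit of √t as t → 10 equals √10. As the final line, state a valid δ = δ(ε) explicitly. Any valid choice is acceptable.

δ = min(10, √10·ε)

Let ε > 0 be given. We want δ > 0 such that 0 < |t − 10| < δ implies |√t − √10| < ε.
Rationalise: √t − √10 = (t − 10)/(√t + √10), so |√t − √10| = |t − 10|/(√t + √10).
Restrict δ ≤ 10 so that |t − 10| < 10 forces t > 0, and then √t + √10 > √10.
Hence |√t − √10| < |t − 10|/√10, which is < ε once |t − 10| < √10·ε.
Take δ = min(10, √10·ε). If 0 < |t − 10| < δ then t > 0 and |√t − √10| < |t − 10|/√10 < ε.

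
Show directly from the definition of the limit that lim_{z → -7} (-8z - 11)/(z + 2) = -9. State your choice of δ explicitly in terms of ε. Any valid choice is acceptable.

δ = min(5/2, (5/2)ε)

Let ε > 0. We want δ > 0 with 0 < |z + 7| < δ ⇒ |(-8z - 11)/(z + 2) + 9| < ε.
Combining over a common denominator, (-8z - 11)/(z + 2) + 9 = [(-8z - 11)·(-5) − 45·(z + 2)] / [(-5)·(z + 2)] = -5(z + 7) / ((-5)(z + 2)).
So |(-8z - 11)/(z + 2) + 9| = 5|z + 7| / (5·|z + 2|).
Restrict δ ≤ 5/2. Then |z + 7| < 5/2 gives |z + 2| = |(z + 7) + (-5)| ≥ 5 − 5/2 = 5/2.
Hence |(-8z - 11)/(z + 2) + 9| < 5|z + 7|/(5·(5/2)) = (2/5)|z + 7|, which is < ε once |z + 7| < (5/2)ε.
Take δ = min(5/2, (5/2)ε). Then 0 < |z + 7| < δ forces both bounds, so |(-8z - 11)/(z + 2) + 9| < ε.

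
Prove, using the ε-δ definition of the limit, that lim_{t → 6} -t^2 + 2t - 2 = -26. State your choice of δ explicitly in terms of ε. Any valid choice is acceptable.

δ = min(2, ε/12)

Fix ε > 0. We want δ > 0 such that 0 < |t − 6| < δ implies |(-t^2 + 2t - 2) + 26| < ε.
(-t^2 + 2t - 2) + 26 = -t^2 + 2t + 24 = (t − 6)(-t - 4).
So |(-t^2 + 2t - 2) + 26| = |t − 6|·|-t - 4|.
Require δ ≤ 2. Then |t − 6| < 2 gives |t| < 8, and by the triangle inequality |-t - 4| ≤ 8 + 4 = 12.
Hence |(-t^2 + 2t - 2) + 26| ≤ 12|t − 6| < ε provided |t − 6| < ε/12.
Take δ = min(2, ε/12). Then 0 < |t − 6| < δ gives both |t − 6| < 2 and |t − 6| < ε/12, so |(-t^2 + 2t - 2) + 26| < ε.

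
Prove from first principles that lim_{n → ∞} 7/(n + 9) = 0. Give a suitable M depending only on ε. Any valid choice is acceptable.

M = 7/ε

Let ε > 0 be given. For n ≥ 1, |7/(n + 9) − 0| = 7/(n + 9) ≤ 7/n.
We need 7/n < ε, i.e. n > 7/ε.
Take M = 7/ε. If n > M then |7/(n + 9)| ≤ 7/n < ε.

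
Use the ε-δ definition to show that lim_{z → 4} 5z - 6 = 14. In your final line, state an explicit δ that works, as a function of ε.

Let ε > 0. We need δ > 0 so that 0 < |z − 4| < δ implies |(5z - 6) − 14| < ε.
|(5z - 6) − 14| = |5z - 20| = 5|z − 4|.
Thus it suffices that |z − 4| < ε/5.
Take δ = ε/5. If 0 < |z − 4| < δ then |(5z - 6) − 14| = 5|z − 4| < 5·(ε/5) = ε.

δ = ε/5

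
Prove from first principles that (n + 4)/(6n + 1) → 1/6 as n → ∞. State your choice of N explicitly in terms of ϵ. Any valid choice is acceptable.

N = (23/36)/ϵ

Let ϵ > 0 be given. For n ≥ 1, |(n + 4)/(6n + 1) − (1/6)| = |23|/(6(6n + 1)) = 23/(6(6n + 1)).
Since 6n + 1 ≥ 6n for n ≥ 1, this is ≤ 23/(6·6n) = (23/36)/n.
So |(n + 4)/(6n + 1) − (1/6)| < ϵ whenever n > (23/36)/ϵ.
Take N = (23/36)/ϵ. If n > N then |(n + 4)/(6n + 1) − (1/6)| ≤ (23/36)/n < ϵ.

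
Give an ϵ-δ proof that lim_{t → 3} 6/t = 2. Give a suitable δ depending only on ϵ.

Let ϵ > 0 be given. We seek δ > 0 such that 0 < |t − 3| < δ implies |6/t − 2| < ϵ.
|6/t − 2| = 6·|3 − t|/(3·|t|) = 6|t − 3|/(3|t|).
Require δ ≤ 3/2 so that |t| > 3 − 3/2 = 3/2, hence 3|t| > 9/2.
Then |6/t − 2| < 6|t − 3|/(9/2), which is < ϵ when |t − 3| < (3/4)ϵ.
Take δ = min(3/2, (3/4)ϵ). Then 0 < |t − 3| < δ gives both |t − 3| < 3/2 and |t − 3| < (3/4)ϵ, so |6/t − 2| < ϵ.

δ = min(3/2, (3/4)ϵ)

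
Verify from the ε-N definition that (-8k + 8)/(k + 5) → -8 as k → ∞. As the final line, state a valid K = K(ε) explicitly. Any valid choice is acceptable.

K = 48/ε

Fix ε > 0. For k ≥ 1, |(-8k + 8)/(k + 5) + 8| = |48|/((k + 5)) = 48/((k + 5)).
Since k + 5 ≥ k for k ≥ 1, this is ≤ 48/(k) = 48/k.
So |(-8k + 8)/(k + 5) + 8| < ε whenever k > 48/ε.
Take K = 48/ε. If k > K then |(-8k + 8)/(k + 5) + 8| ≤ 48/k < ε.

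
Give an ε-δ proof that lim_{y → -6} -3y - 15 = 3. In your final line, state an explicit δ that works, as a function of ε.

Suppose ε > 0. We need δ > 0 so that 0 < |y + 6| < δ implies |(-3y - 15) − 3| < ε.
|(-3y - 15) − 3| = |-3y - 18| = 3|y + 6|.
Thus it suffices that |y + 6| < ε/3.
Take δ = ε/3. If 0 < |y + 6| < δ then |(-3y - 15) − 3| = 3|y + 6| < 3·(ε/3) = ε.

δ = ε/3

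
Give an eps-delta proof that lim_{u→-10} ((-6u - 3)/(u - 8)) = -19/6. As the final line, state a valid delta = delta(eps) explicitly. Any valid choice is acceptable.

Let eps > 0 be given. We want delta > 0 with 0 < |u + 10| < delta ⇒ |(-6u - 3)/(u - 8) + 19/6| < eps.
Combining over a common denominator, (-6u - 3)/(u - 8) + 19/6 = [(-6u - 3)·(-18) − 57·(u - 8)] / [(-18)·(u - 8)] = 51(u + 10) / ((-18)(u - 8)).
So |(-6u - 3)/(u - 8) + 19/6| = 51|u + 10| / (18·|u − 8|).
Require delta ≤ 9, so |u − 8| ≥ |-18| − |u + 10| > 18 − 9 = 9.
Hence |(-6u - 3)/(u - 8) + 19/6| < 51|u + 10|/(18·9) = (17/54)|u + 10|, which is < eps once |u + 10| < (54/17)eps.
Take delta = min(9, (54/17)eps). Then 0 < |u + 10| < delta forces both bounds, so |(-6u - 3)/(u - 8) + 19/6| < eps.

delta = min(9, (54/17)eps)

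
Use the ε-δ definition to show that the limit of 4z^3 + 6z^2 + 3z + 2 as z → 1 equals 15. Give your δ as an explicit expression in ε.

δ = min(1, ε/49)

Fix ε > 0. We want δ > 0 such that 0 < |z − 1| < δ implies |(4z^3 + 6z^2 + 3z + 2) − 15| < ε.
(4z^3 + 6z^2 + 3z + 2) − 15 = 4z^3 + 6z^2 + 3z - 13 = (z − 1)(4z^2 + 10z + 13).
So |(4z^3 + 6z^2 + 3z + 2) − 15| = |z − 1|·|4z^2 + 10z + 13|.
Assume first that |z − 1| < 1, so |z| < 2. Then |4z^2 + 10z + 13| ≤ 4·2^2 + 10·2 + 13 = 49.
Hence |(4z^3 + 6z^2 + 3z + 2) − 15| ≤ 49|z − 1| < ε provided |z − 1| < ε/49.
Take δ = min(1, ε/49). Then 0 < |z − 1| < δ gives both |z − 1| < 1 and |z − 1| < ε/49, so |(4z^3 + 6z^2 + 3z + 2) − 15| < ε.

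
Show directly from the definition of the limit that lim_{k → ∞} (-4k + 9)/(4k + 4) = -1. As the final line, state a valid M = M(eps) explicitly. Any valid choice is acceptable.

M = (13/4)/eps

Suppose eps > 0. For k ≥ 1, |(-4k + 9)/(4k + 4) + 1| = |52|/(4(4k + 4)) = 52/(4(4k + 4)).
Since 4k + 4 ≥ 4k for k ≥ 1, this is ≤ 52/(4·4k) = (13/4)/k.
So |(-4k + 9)/(4k + 4) + 1| < eps whenever k > (13/4)/eps.
Take M = (13/4)/eps. If k > M then |(-4k + 9)/(4k + 4) + 1| ≤ (13/4)/k < eps.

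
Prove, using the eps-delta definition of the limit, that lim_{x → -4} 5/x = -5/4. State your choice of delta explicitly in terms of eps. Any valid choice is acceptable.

delta = min(2, (8/5)eps)

Let eps > 0 be given. We seek delta > 0 such that 0 < |x + 4| < delta implies |5/x + 5/4| < eps.
|5/x + 5/4| = 5·|-4 − x|/(4·|x|) = 5|x + 4|/(4|x|).
Restrict delta ≤ 2. Then |x + 4| < 2 gives |x| > 2, so 4|x| > 8.
Then |5/x + 5/4| < 5|x + 4|/8, which is < eps when |x + 4| < (8/5)eps.
Take delta = min(2, (8/5)eps). Then 0 < |x + 4| < delta gives both |x + 4| < 2 and |x + 4| < (8/5)eps, so |5/x + 5/4| < eps.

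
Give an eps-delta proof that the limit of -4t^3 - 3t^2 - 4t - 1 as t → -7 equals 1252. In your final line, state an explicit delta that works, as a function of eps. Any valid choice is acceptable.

Let eps > 0 be given. We want delta > 0 such that 0 < |t + 7| < delta implies |(-4t^3 - 3t^2 - 4t - 1) − 1252| < eps.
(-4t^3 - 3t^2 - 4t - 1) − 1252 = -4t^3 - 3t^2 - 4t - 1253 = (t + 7)(-4t^2 + 25t - 179).
So |(-4t^3 - 3t^2 - 4t - 1) − 1252| = |t + 7|·|-4t^2 + 25t - 179|.
Assume first that |t + 7| < 2, so |t| < 9. Then |-4t^2 + 25t - 179| ≤ 4·9^2 + 25·9 + 179 = 728.
Hence |(-4t^3 - 3t^2 - 4t - 1) − 1252| ≤ 728|t + 7| < eps provided |t + 7| < eps/728.
Take delta = min(2, eps/728). Then 0 < |t + 7| < delta gives both |t + 7| < 2 and |t + 7| < eps/728, so |(-4t^3 - 3t^2 - 4t - 1) − 1252| < eps.

delta = min(2, eps/728)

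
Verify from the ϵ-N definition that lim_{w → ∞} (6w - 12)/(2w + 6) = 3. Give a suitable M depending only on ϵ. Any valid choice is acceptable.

M = 15/ϵ

Let ϵ > 0. We seek M > 0 such that w > M implies |(6w - 12)/(2w + 6) − 3| < ϵ.
(6w - 12)/(2w + 6) − 3 = (2(6w - 12) − 6(2w + 6)) / (2(2w + 6)) = -60/(2(2w + 6)).
For w > 0 we have 2w + 6 > 2w, so |(6w - 12)/(2w + 6) − 3| = 60/(2(2w + 6)) < 60/(2·2w) = 15/w.
Thus |(6w - 12)/(2w + 6) − 3| < ϵ whenever w > 15/ϵ.
Take M = 15/ϵ. If w > M then |(6w - 12)/(2w + 6) − 3| < 15/w < ϵ.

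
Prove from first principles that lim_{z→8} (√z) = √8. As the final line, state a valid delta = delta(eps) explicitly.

delta = min(8, √8·eps)

Let eps > 0 be given. We want delta > 0 such that 0 < |z − 8| < delta implies |√z − √8| < eps.
Multiplying by the conjugate, |√z − √8| = |z − 8|/(√z + √8).
Restrict delta ≤ 8 so that |z − 8| < 8 forces z > 0, and then √z + √8 > √8.
Hence |√z − √8| < |z − 8|/√8, which is < eps once |z − 8| < √8·eps.
Take delta = min(8, √8·eps). If 0 < |z − 8| < delta then z > 0 and |√z − √8| < |z − 8|/√8 < eps.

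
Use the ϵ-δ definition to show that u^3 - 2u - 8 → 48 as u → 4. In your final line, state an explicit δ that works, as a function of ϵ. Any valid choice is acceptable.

δ = min(2, ϵ/74)

Let ϵ > 0. We want δ > 0 such that 0 < |u − 4| < δ implies |(u^3 - 2u - 8) − 48| < ϵ.
(u^3 - 2u - 8) − 48 = u^3 - 2u - 56 = (u − 4)(u^2 + 4u + 14).
So |(u^3 - 2u - 8) − 48| = |u − 4|·|u^2 + 4u + 14|.
Assume first that |u − 4| < 2, so |u| < 6. Then |u^2 + 4u + 14| ≤ 6^2 + 4·6 + 14 = 74.
Hence |(u^3 - 2u - 8) − 48| ≤ 74|u − 4| < ϵ provided |u − 4| < ϵ/74.
Choosing δ = min(2, ϵ/74) ensures both conditions, hence |(u^3 - 2u - 8) − 48| < ϵ.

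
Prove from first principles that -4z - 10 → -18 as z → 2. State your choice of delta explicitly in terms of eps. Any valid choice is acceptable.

delta = eps/4

Fix eps > 0. We need delta > 0 so that 0 < |z − 2| < delta implies |(-4z - 10) + 18| < eps.
Since (-4z - 10) + 18 = -4(z − 2), we have |(-4z - 10) + 18| = 4|z − 2|.
Thus it suffices that |z − 2| < eps/4.
Choosing delta = eps/4 gives |(-4z - 10) + 18| = 4|z − 2| < eps whenever |z − 2| < delta.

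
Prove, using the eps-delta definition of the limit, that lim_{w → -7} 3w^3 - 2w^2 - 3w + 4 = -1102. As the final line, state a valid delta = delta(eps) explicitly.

delta = min(1, eps/534)

Fix eps > 0. We want delta > 0 such that 0 < |w + 7| < delta implies |(3w^3 - 2w^2 - 3w + 4) + 1102| < eps.
(3w^3 - 2w^2 - 3w + 4) + 1102 = 3w^3 - 2w^2 - 3w + 1106 = (w + 7)(3w^2 - 23w + 158).
So |(3w^3 - 2w^2 - 3w + 4) + 1102| = |w + 7|·|3w^2 - 23w + 158|.
Assume first that |w + 7| < 1, so |w| < 8. Then |3w^2 - 23w + 158| ≤ 3·8^2 + 23·8 + 158 = 534.
Hence |(3w^3 - 2w^2 - 3w + 4) + 1102| ≤ 534|w + 7| < eps provided |w + 7| < eps/534.
Choosing delta = min(1, eps/534) ensures both conditions, hence |(3w^3 - 2w^2 - 3w + 4) + 1102| < eps.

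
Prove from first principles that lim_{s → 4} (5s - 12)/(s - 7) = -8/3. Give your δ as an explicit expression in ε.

Fix ε > 0. We want δ > 0 with 0 < |s − 4| < δ ⇒ |(5s - 12)/(s - 7) + 8/3| < ε.
Combining over a common denominator, (5s - 12)/(s - 7) + 8/3 = [(5s - 12)·(-3) − 8·(s - 7)] / [(-3)·(s - 7)] = -23(s − 4) / ((-3)(s - 7)).
So |(5s - 12)/(s - 7) + 8/3| = 23|s − 4| / (3·|s − 7|).
Require δ ≤ 3/2, so |s − 7| ≥ |-3| − |s − 4| > 3 − 3/2 = 3/2.
Hence |(5s - 12)/(s - 7) + 8/3| < 23|s − 4|/(3·(3/2)) = (46/9)|s − 4|, which is < ε once |s − 4| < (9/46)ε.
Take δ = min(3/2, (9/46)ε). Then 0 < |s − 4| < δ forces both bounds, so |(5s - 12)/(s - 7) + 8/3| < ε.

δ = min(3/2, (9/46)ε)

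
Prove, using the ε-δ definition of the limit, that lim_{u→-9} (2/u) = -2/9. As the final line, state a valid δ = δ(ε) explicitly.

δ = min(9/2, (81/4)ε)

Fix ε > 0. We seek δ > 0 such that 0 < |u + 9| < δ implies |2/u + 2/9| < ε.
|2/u + 2/9| = 2·|-9 − u|/(9·|u|) = 2|u + 9|/(9|u|).
Require δ ≤ 9/2 so that |u| > 9 − 9/2 = 9/2, hence 9|u| > 81/2.
Then |2/u + 2/9| < 2|u + 9|/(81/2), which is < ε when |u + 9| < (81/4)ε.
Take δ = min(9/2, (81/4)ε). Then 0 < |u + 9| < δ gives both |u + 9| < 9/2 and |u + 9| < (81/4)ε, so |2/u + 2/9| < ε.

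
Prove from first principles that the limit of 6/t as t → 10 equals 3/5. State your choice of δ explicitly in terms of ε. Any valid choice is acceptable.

Fix ε > 0. We seek δ > 0 such that 0 < |t − 10| < δ implies |6/t − (3/5)| < ε.
|6/t − (3/5)| = 6·|10 − t|/(10·|t|) = 6|t − 10|/(10|t|).
Require δ ≤ 5 so that |t| > 10 − 5 = 5, hence 10|t| > 50.
Then |6/t − (3/5)| < 6|t − 10|/50, which is < ε when |t − 10| < (25/3)ε.
Take δ = min(5, (25/3)ε). Then 0 < |t − 10| < δ gives both |t − 10| < 5 and |t − 10| < (25/3)ε, so |6/t − (3/5)| < ε.

δ = min(5, (25/3)ε)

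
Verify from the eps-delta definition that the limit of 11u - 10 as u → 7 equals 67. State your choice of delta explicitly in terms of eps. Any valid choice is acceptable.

Suppose eps > 0. We need delta > 0 so that 0 < |u − 7| < delta implies |(11u - 10) − 67| < eps.
Since (11u - 10) − 67 = 11(u − 7), we have |(11u - 10) − 67| = 11|u − 7|.
So 11|u − 7| < eps exactly when |u − 7| < eps/11.
Choosing delta = eps/11 gives |(11u - 10) − 67| = 11|u − 7| < eps whenever |u − 7| < delta.

delta = eps/11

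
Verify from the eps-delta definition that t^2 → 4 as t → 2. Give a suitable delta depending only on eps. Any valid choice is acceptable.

Suppose eps > 0. We seek delta > 0 with 0 < |t − 2| < delta ⇒ |t^2 − 4| < eps.
Factor: t^2 − 4 = (t − 2)(t + 2), so |t^2 − 4| = |t − 2|·|t + 2|.
Restrict delta ≤ 2. Then |t − 2| < 2 gives |t| < 4, so by the triangle inequality |t + 2| ≤ 4 + 2 = 6.
Hence |t^2 − 4| ≤ 6|t − 2|, which is < eps once |t − 2| < eps/6.
Take delta = min(2, eps/6). If 0 < |t − 2| < delta then both bounds hold and |t^2 − 4| ≤ 6|t − 2| < 6·(eps/6) = eps.

delta = min(2, eps/6)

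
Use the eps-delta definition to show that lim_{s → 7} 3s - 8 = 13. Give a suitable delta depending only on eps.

delta = eps/3

Suppose eps > 0. We need delta > 0 so that 0 < |s − 7| < delta implies |(3s - 8) − 13| < eps.
|(3s - 8) − 13| = |3s - 21| = 3|s − 7|.
Thus it suffices that |s − 7| < eps/3.
Take delta = eps/3. If 0 < |s − 7| < delta then |(3s - 8) − 13| = 3|s − 7| < 3·(eps/3) = eps.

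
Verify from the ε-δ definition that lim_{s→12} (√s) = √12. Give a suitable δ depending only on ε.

δ = min(12, √12·ε)

Fix ε > 0. We want δ > 0 such that 0 < |s − 12| < δ implies |√s − √12| < ε.
Multiplying by the conjugate, |√s − √12| = |s − 12|/(√s + √12).
Restrict δ ≤ 12 so that |s − 12| < 12 forces s > 0, and then √s + √12 > √12.
Hence |√s − √12| < |s − 12|/√12, which is < ε once |s − 12| < √12·ε.
Take δ = min(12, √12·ε). If 0 < |s − 12| < δ then s > 0 and |√s − √12| < |s − 12|/√12 < ε.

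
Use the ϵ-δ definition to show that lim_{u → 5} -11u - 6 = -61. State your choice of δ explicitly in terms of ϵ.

δ = ϵ/11

Let ϵ > 0. We need δ > 0 so that 0 < |u − 5| < δ implies |(-11u - 6) + 61| < ϵ.
Since (-11u - 6) + 61 = -11(u − 5), we have |(-11u - 6) + 61| = 11|u − 5|.
Thus it suffices that |u − 5| < ϵ/11.
Take δ = ϵ/11. If 0 < |u − 5| < δ then |(-11u - 6) + 61| = 11|u − 5| < 11·(ϵ/11) = ϵ.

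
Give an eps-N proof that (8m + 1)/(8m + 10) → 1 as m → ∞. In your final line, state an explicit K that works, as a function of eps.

Fix eps > 0. For m ≥ 1, |(8m + 1)/(8m + 10) − 1| = |-72|/(8(8m + 10)) = 72/(8(8m + 10)).
Since 8m + 10 ≥ 8m for m ≥ 1, this is ≤ 72/(8·8m) = (9/8)/m.
So |(8m + 1)/(8m + 10) − 1| < eps whenever m > (9/8)/eps.
Take K = (9/8)/eps. If m > K then |(8m + 1)/(8m + 10) − 1| ≤ (9/8)/m < eps.

K = (9/8)/eps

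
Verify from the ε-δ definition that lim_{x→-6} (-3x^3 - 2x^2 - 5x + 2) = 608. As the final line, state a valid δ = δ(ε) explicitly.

δ = min(2, ε/421)

Let ε > 0 be given. We want δ > 0 such that 0 < |x + 6| < δ implies |(-3x^3 - 2x^2 - 5x + 2) − 608| < ε.
(-3x^3 - 2x^2 - 5x + 2) − 608 = -3x^3 - 2x^2 - 5x - 606 = (x + 6)(-3x^2 + 16x - 101).
So |(-3x^3 - 2x^2 - 5x + 2) − 608| = |x + 6|·|-3x^2 + 16x - 101|.
Require δ ≤ 2. Then |x + 6| < 2 gives |x| < 8, and by the triangle inequality |-3x^2 + 16x - 101| ≤ 3·8^2 + 16·8 + 101 = 421.
Hence |(-3x^3 - 2x^2 - 5x + 2) − 608| ≤ 421|x + 6| < ε provided |x + 6| < ε/421.
Take δ = min(2, ε/421). Then 0 < |x + 6| < δ gives both |x + 6| < 2 and |x + 6| < ε/421, so |(-3x^3 - 2x^2 - 5x + 2) − 608| < ε.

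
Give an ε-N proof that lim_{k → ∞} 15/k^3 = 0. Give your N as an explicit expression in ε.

Let ε > 0 be given. For k ≥ 1, |15/k^3 − 0| = 15/k^3.
15/k^3 < ε ⇔ k^3 > 15/ε ⇔ k > (15/ε)^{1/3}.
Take N = (15/ε)^{1/3}. Then k > N implies 15/k^3 < ε.

N = (15/ε)^{1/3}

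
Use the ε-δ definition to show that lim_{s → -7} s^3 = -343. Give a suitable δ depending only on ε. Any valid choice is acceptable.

Suppose ε > 0. We seek δ > 0 with 0 < |s + 7| < δ ⇒ |s^3 + 343| < ε.
Factor: s^3 + 343 = (s + 7)(s^2 - 7s + 49), so |s^3 + 343| = |s + 7|·|s^2 - 7s + 49|.
Impose δ ≤ 1 so that |s| < 8; then |s^2 - 7s + 49| ≤ 169.
Hence |s^3 + 343| ≤ 169|s + 7|, which is < ε once |s + 7| < ε/169.
Take δ = min(1, ε/169). If 0 < |s + 7| < δ then both bounds hold and |s^3 + 343| ≤ 169|s + 7| < 169·(ε/169) = ε.

δ = min(1, ε/169)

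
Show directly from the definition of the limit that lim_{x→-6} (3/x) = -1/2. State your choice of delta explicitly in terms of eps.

delta = min(3, 6eps)

Suppose eps > 0. We seek delta > 0 such that 0 < |x + 6| < delta implies |3/x + 1/2| < eps.
|3/x + 1/2| = 3·|-6 − x|/(6·|x|) = 3|x + 6|/(6|x|).
Restrict delta ≤ 3. Then |x + 6| < 3 gives |x| > 3, so 6|x| > 18.
Then |3/x + 1/2| < 3|x + 6|/18, which is < eps when |x + 6| < 6eps.
Take delta = min(3, 6eps). Then 0 < |x + 6| < delta gives both |x + 6| < 3 and |x + 6| < 6eps, so |3/x + 1/2| < eps.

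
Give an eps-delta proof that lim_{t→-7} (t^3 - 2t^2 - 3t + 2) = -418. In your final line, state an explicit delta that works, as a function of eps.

Let eps > 0. We want delta > 0 such that 0 < |t + 7| < delta implies |(t^3 - 2t^2 - 3t + 2) + 418| < eps.
(t^3 - 2t^2 - 3t + 2) + 418 = t^3 - 2t^2 - 3t + 420 = (t + 7)(t^2 - 9t + 60).
So |(t^3 - 2t^2 - 3t + 2) + 418| = |t + 7|·|t^2 - 9t + 60|.
Require delta ≤ 1. Then |t + 7| < 1 gives |t| < 8, and by the triangle inequality |t^2 - 9t + 60| ≤ 8^2 + 9·8 + 60 = 196.
Hence |(t^3 - 2t^2 - 3t + 2) + 418| ≤ 196|t + 7| < eps provided |t + 7| < eps/196.
Take delta = min(1, eps/196). Then 0 < |t + 7| < delta gives both |t + 7| < 1 and |t + 7| < eps/196, so |(t^3 - 2t^2 - 3t + 2) + 418| < eps.

delta = min(1, eps/196)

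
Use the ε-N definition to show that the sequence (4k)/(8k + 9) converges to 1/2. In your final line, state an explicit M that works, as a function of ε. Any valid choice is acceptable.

M = (9/16)/ε

Let ε > 0. For k ≥ 1, |(4k)/(8k + 9) − (1/2)| = |-36|/(8(8k + 9)) = 36/(8(8k + 9)).
Since 8k + 9 ≥ 8k for k ≥ 1, this is ≤ 36/(8·8k) = (9/16)/k.
So |(4k)/(8k + 9) − (1/2)| < ε whenever k > (9/16)/ε.
Take M = (9/16)/ε. If k > M then |(4k)/(8k + 9) − (1/2)| ≤ (9/16)/k < ε.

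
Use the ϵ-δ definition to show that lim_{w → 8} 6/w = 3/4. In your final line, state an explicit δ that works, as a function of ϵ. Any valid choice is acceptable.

Let ϵ > 0. We seek δ > 0 such that 0 < |w − 8| < δ implies |6/w − (3/4)| < ϵ.
|6/w − (3/4)| = 6·|8 − w|/(8·|w|) = 6|w − 8|/(8|w|).
Restrict δ ≤ 4. Then |w − 8| < 4 gives |w| > 4, so 8|w| > 32.
Then |6/w − (3/4)| < 6|w − 8|/32, which is < ϵ when |w − 8| < (16/3)ϵ.
Take δ = min(4, (16/3)ϵ). Then 0 < |w − 8| < δ gives both |w − 8| < 4 and |w − 8| < (16/3)ϵ, so |6/w − (3/4)| < ϵ.

δ = min(4, (16/3)ϵ)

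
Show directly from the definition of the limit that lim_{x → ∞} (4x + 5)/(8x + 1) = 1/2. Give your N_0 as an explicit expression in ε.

Let ε > 0. We seek N_0 > 0 such that x > N_0 implies |(4x + 5)/(8x + 1) − (1/2)| < ε.
(4x + 5)/(8x + 1) − (1/2) = (8(4x + 5) − 4(8x + 1)) / (8(8x + 1)) = 36/(8(8x + 1)).
For x > 0 we have 8x + 1 > 8x, so |(4x + 5)/(8x + 1) − (1/2)| = 36/(8(8x + 1)) < 36/(8·8x) = (9/16)/x.
Thus |(4x + 5)/(8x + 1) − (1/2)| < ε whenever x > (9/16)/ε.
Take N_0 = (9/16)/ε. If x > N_0 then |(4x + 5)/(8x + 1) − (1/2)| < (9/16)/x < ε.

N_0 = (9/16)/ε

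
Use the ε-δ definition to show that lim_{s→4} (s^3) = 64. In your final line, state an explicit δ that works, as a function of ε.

δ = min(2, ε/76)

Suppose ε > 0. We seek δ > 0 with 0 < |s − 4| < δ ⇒ |s^3 − 64| < ε.
Factor: s^3 − 64 = (s − 4)(s^2 + 4s + 16), so |s^3 − 64| = |s − 4|·|s^2 + 4s + 16|.
Impose δ ≤ 2 so that |s| < 6; then |s^2 + 4s + 16| ≤ 76.
Hence |s^3 − 64| ≤ 76|s − 4|, which is < ε once |s − 4| < ε/76.
Take δ = min(2, ε/76). If 0 < |s − 4| < δ then both bounds hold and |s^3 − 64| ≤ 76|s − 4| < 76·(ε/76) = ε.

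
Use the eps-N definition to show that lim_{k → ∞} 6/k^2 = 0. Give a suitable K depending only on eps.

Suppose eps > 0. For k ≥ 1, |6/k^2 − 0| = 6/k^2.
6/k^2 < eps ⇔ k^2 > 6/eps ⇔ k > (6/eps)^{1/2}.
Take K = (6/eps)^{1/2}. Then k > K implies 6/k^2 < eps.

K = (6/eps)^{1/2}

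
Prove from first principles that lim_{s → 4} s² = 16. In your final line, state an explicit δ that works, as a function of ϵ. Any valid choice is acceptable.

Suppose ϵ > 0. We seek δ > 0 with 0 < |s − 4| < δ ⇒ |s² − 16| < ϵ.
Factor: s² − 16 = (s − 4)(s + 4), so |s² − 16| = |s − 4|·|s + 4|.
Impose δ ≤ 1 so that |s| < 5; then |s + 4| ≤ 9.
Hence |s² − 16| ≤ 9|s − 4|, which is < ϵ once |s − 4| < ϵ/9.
Take δ = min(1, ϵ/9). If 0 < |s − 4| < δ then both bounds hold and |s² − 16| ≤ 9|s − 4| < 9·(ϵ/9) = ϵ.

δ = min(1, ϵ/9)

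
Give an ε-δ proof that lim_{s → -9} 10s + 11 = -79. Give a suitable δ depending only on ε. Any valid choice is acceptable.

Suppose ε > 0. We need δ > 0 so that 0 < |s + 9| < δ implies |(10s + 11) + 79| < ε.
Since (10s + 11) + 79 = 10(s + 9), we have |(10s + 11) + 79| = 10|s + 9|.
So 10|s + 9| < ε exactly when |s + 9| < ε/10.
Choosing δ = ε/10 gives |(10s + 11) + 79| = 10|s + 9| < ε whenever |s + 9| < δ.

δ = ε/10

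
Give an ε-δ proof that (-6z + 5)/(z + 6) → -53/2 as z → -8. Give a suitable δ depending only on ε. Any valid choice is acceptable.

δ = min(1, (2/41)ε)

Fix ε > 0. We want δ > 0 with 0 < |z + 8| < δ ⇒ |(-6z + 5)/(z + 6) + 53/2| < ε.
Combining over a common denominator, (-6z + 5)/(z + 6) + 53/2 = [(-6z + 5)·(-2) − 53·(z + 6)] / [(-2)·(z + 6)] = -41(z + 8) / ((-2)(z + 6)).
So |(-6z + 5)/(z + 6) + 53/2| = 41|z + 8| / (2·|z + 6|).
Restrict δ ≤ 1. Then |z + 8| < 1 gives |z + 6| = |(z + 8) + (-2)| ≥ 2 − 1 = 1.
Hence |(-6z + 5)/(z + 6) + 53/2| < 41|z + 8|/(2·1) = (41/2)|z + 8|, which is < ε once |z + 8| < (2/41)ε.
Take δ = min(1, (2/41)ε). Then 0 < |z + 8| < δ forces both bounds, so |(-6z + 5)/(z + 6) + 53/2| < ε.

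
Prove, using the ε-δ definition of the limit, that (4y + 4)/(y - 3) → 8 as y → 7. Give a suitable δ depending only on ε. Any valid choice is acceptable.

δ = min(2, (1/2)ε)

Let ε > 0. We want δ > 0 with 0 < |y − 7| < δ ⇒ |(4y + 4)/(y - 3) − 8| < ε.
Combining over a common denominator, (4y + 4)/(y - 3) − 8 = [(4y + 4)·4 − 32·(y - 3)] / [4·(y - 3)] = -16(y − 7) / (4(y - 3)).
So |(4y + 4)/(y - 3) − 8| = 16|y − 7| / (4·|y − 3|).
Require δ ≤ 2, so |y − 3| ≥ |4| − |y − 7| > 4 − 2 = 2.
Hence |(4y + 4)/(y - 3) − 8| < 16|y − 7|/(4·2) = 2|y − 7|, which is < ε once |y − 7| < (1/2)ε.
Take δ = min(2, (1/2)ε). Then 0 < |y − 7| < δ forces both bounds, so |(4y + 4)/(y - 3) − 8| < ε.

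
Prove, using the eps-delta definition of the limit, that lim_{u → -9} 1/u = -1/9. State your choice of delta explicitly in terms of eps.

delta = min(9/2, (81/2)eps)

Let eps > 0 be given. We seek delta > 0 such that 0 < |u + 9| < delta implies |1/u + 1/9| < eps.
|1/u + 1/9| = |-9 − u|/(9·|u|) = |u + 9|/(9|u|).
Restrict delta ≤ 9/2. Then |u + 9| < 9/2 gives |u| > 9/2, so 9|u| > 81/2.
Then |1/u + 1/9| < |u + 9|/(81/2), which is < eps when |u + 9| < (81/2)eps.
Take delta = min(9/2, (81/2)eps). Then 0 < |u + 9| < delta gives both |u + 9| < 9/2 and |u + 9| < (81/2)eps, so |1/u + 1/9| < eps.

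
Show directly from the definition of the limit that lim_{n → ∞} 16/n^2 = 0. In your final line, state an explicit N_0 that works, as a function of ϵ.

Let ϵ > 0. For n ≥ 1, |16/n^2 − 0| = 16/n^2.
16/n^2 < ϵ ⇔ n^2 > 16/ϵ ⇔ n > (16/ϵ)^{1/2}.
Take N_0 = (16/ϵ)^{1/2}. Then n > N_0 implies 16/n^2 < ϵ.

N_0 = (16/ϵ)^{1/2}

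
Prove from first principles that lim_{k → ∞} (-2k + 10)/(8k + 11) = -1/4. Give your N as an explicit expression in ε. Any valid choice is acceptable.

N = (51/32)/ε

Fix ε > 0. For k ≥ 1, |(-2k + 10)/(8k + 11) + 1/4| = |102|/(8(8k + 11)) = 102/(8(8k + 11)).
Since 8k + 11 ≥ 8k for k ≥ 1, this is ≤ 102/(8·8k) = (51/32)/k.
So |(-2k + 10)/(8k + 11) + 1/4| < ε whenever k > (51/32)/ε.
Take N = (51/32)/ε. If k > N then |(-2k + 10)/(8k + 11) + 1/4| ≤ (51/32)/k < ε.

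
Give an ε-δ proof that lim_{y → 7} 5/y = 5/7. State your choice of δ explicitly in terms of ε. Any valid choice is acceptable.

Suppose ε > 0. We seek δ > 0 such that 0 < |y − 7| < δ implies |5/y − (5/7)| < ε.
|5/y − (5/7)| = 5·|7 − y|/(7·|y|) = 5|y − 7|/(7|y|).
Restrict δ ≤ 7/2. Then |y − 7| < 7/2 gives |y| > 7/2, so 7|y| > 49/2.
Then |5/y − (5/7)| < 5|y − 7|/(49/2), which is < ε when |y − 7| < (49/10)ε.
Take δ = min(7/2, (49/10)ε). Then 0 < |y − 7| < δ gives both |y − 7| < 7/2 and |y − 7| < (49/10)ε, so |5/y − (5/7)| < ε.

δ = min(7/2, (49/10)ε)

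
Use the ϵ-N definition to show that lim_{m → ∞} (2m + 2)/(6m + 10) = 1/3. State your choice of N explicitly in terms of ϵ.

Suppose ϵ > 0. For m ≥ 1, |(2m + 2)/(6m + 10) − (1/3)| = |-8|/(6(6m + 10)) = 8/(6(6m + 10)).
Since 6m + 10 ≥ 6m for m ≥ 1, this is ≤ 8/(6·6m) = (2/9)/m.
So |(2m + 2)/(6m + 10) − (1/3)| < ϵ whenever m > (2/9)/ϵ.
Take N = (2/9)/ϵ. If m > N then |(2m + 2)/(6m + 10) − (1/3)| ≤ (2/9)/m < ϵ.

N = (2/9)/ϵ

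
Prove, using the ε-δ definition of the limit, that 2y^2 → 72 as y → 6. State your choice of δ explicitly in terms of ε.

Let ε > 0 be given. We want δ > 0 such that 0 < |y − 6| < δ implies |(2y^2) − 72| < ε.
(2y^2) − 72 = 2y^2 - 72 = (y − 6)(2y + 12).
So |(2y^2) − 72| = |y − 6|·|2y + 12|.
Assume first that |y − 6| < 2, so |y| < 8. Then |2y + 12| ≤ 2·8 + 12 = 28.
Hence |(2y^2) − 72| ≤ 28|y − 6| < ε provided |y − 6| < ε/28.
Choosing δ = min(2, ε/28) ensures both conditions, hence |(2y^2) − 72| < ε.

δ = min(2, ε/28)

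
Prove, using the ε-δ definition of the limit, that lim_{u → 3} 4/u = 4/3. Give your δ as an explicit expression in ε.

Suppose ε > 0. We seek δ > 0 such that 0 < |u − 3| < δ implies |4/u − (4/3)| < ε.
|4/u − (4/3)| = 4·|3 − u|/(3·|u|) = 4|u − 3|/(3|u|).
Restrict δ ≤ 3/2. Then |u − 3| < 3/2 gives |u| > 3/2, so 3|u| > 9/2.
Then |4/u − (4/3)| < 4|u − 3|/(9/2), which is < ε when |u − 3| < (9/8)ε.
Take δ = min(3/2, (9/8)ε). Then 0 < |u − 3| < δ gives both |u − 3| < 3/2 and |u − 3| < (9/8)ε, so |4/u − (4/3)| < ε.

δ = min(3/2, (9/8)ε)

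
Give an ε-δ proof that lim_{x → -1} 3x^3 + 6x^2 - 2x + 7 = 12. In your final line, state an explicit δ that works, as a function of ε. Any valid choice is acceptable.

Suppose ε > 0. We want δ > 0 such that 0 < |x + 1| < δ implies |(3x^3 + 6x^2 - 2x + 7) − 12| < ε.
(3x^3 + 6x^2 - 2x + 7) − 12 = 3x^3 + 6x^2 - 2x - 5 = (x + 1)(3x^2 + 3x - 5).
So |(3x^3 + 6x^2 - 2x + 7) − 12| = |x + 1|·|3x^2 + 3x - 5|.
Assume first that |x + 1| < 1, so |x| < 2. Then |3x^2 + 3x - 5| ≤ 3·2^2 + 3·2 + 5 = 23.
Hence |(3x^3 + 6x^2 - 2x + 7) − 12| ≤ 23|x + 1| < ε provided |x + 1| < ε/23.
Take δ = min(1, ε/23). Then 0 < |x + 1| < δ gives both |x + 1| < 1 and |x + 1| < ε/23, so |(3x^3 + 6x^2 - 2x + 7) − 12| < ε.

δ = min(1, ε/23)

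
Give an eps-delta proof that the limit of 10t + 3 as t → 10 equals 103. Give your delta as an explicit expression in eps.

delta = eps/10

Let eps > 0. We need delta > 0 so that 0 < |t − 10| < delta implies |(10t + 3) − 103| < eps.
Since (10t + 3) − 103 = 10(t − 10), we have |(10t + 3) − 103| = 10|t − 10|.
So 10|t − 10| < eps exactly when |t − 10| < eps/10.
Choosing delta = eps/10 gives |(10t + 3) − 103| = 10|t − 10| < eps whenever |t − 10| < delta.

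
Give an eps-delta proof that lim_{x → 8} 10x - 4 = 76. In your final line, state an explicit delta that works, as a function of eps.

delta = eps/10

Fix eps > 0. We need delta > 0 so that 0 < |x − 8| < delta implies |(10x - 4) − 76| < eps.
|(10x - 4) − 76| = |10x - 80| = 10|x − 8|.
So 10|x − 8| < eps exactly when |x − 8| < eps/10.
Choosing delta = eps/10 gives |(10x - 4) − 76| = 10|x − 8| < eps whenever |x − 8| < delta.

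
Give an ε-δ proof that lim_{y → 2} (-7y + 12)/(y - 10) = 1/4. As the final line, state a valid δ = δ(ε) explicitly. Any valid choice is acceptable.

Let ε > 0 be given. We want δ > 0 with 0 < |y − 2| < δ ⇒ |(-7y + 12)/(y - 10) − (1/4)| < ε.
Combining over a common denominator, (-7y + 12)/(y - 10) − (1/4) = [(-7y + 12)·(-8) − (-2)·(y - 10)] / [(-8)·(y - 10)] = 58(y − 2) / ((-8)(y - 10)).
So |(-7y + 12)/(y - 10) − (1/4)| = 58|y − 2| / (8·|y − 10|).
Restrict δ ≤ 4. Then |y − 2| < 4 gives |y − 10| = |(y − 2) + (-8)| ≥ 8 − 4 = 4.
Hence |(-7y + 12)/(y - 10) − (1/4)| < 58|y − 2|/(8·4) = (29/16)|y − 2|, which is < ε once |y − 2| < (16/29)ε.
Take δ = min(4, (16/29)ε). Then 0 < |y − 2| < δ forces both bounds, so |(-7y + 12)/(y - 10) − (1/4)| < ε.

δ = min(4, (16/29)ε)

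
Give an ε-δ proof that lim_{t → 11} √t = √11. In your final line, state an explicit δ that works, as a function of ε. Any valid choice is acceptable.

Let ε > 0 be given. We want δ > 0 such that 0 < |t − 11| < δ implies |√t − √11| < ε.
Multiplying by the conjugate, |√t − √11| = |t − 11|/(√t + √11).
Restrict δ ≤ 11 so that |t − 11| < 11 forces t > 0, and then √t + √11 > √11.
Hence |√t − √11| < |t − 11|/√11, which is < ε once |t − 11| < √11·ε.
Take δ = min(11, √11·ε). If 0 < |t − 11| < δ then t > 0 and |√t − √11| < |t − 11|/√11 < ε.

δ = min(11, √11·ε)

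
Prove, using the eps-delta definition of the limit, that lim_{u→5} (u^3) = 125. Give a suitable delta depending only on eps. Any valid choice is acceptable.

delta = min(2, eps/109)

Let eps > 0. We seek delta > 0 with 0 < |u − 5| < delta ⇒ |u^3 − 125| < eps.
Factor: u^3 − 125 = (u − 5)(u^2 + 5u + 25), so |u^3 − 125| = |u − 5|·|u^2 + 5u + 25|.
Restrict delta ≤ 2. Then |u − 5| < 2 gives |u| < 7, so by the triangle inequality |u^2 + 5u + 25| ≤ 7^2 + 5·7 + 25 = 109.
Hence |u^3 − 125| ≤ 109|u − 5|, which is < eps once |u − 5| < eps/109.
Take delta = min(2, eps/109). If 0 < |u − 5| < delta then both bounds hold and |u^3 − 125| ≤ 109|u − 5| < 109·(eps/109) = eps.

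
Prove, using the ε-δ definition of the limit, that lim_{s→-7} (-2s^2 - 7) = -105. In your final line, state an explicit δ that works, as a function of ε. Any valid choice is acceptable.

Fix ε > 0. We want δ > 0 such that 0 < |s + 7| < δ implies |(-2s^2 - 7) + 105| < ε.
(-2s^2 - 7) + 105 = -2s^2 + 98 = (s + 7)(-2s + 14).
So |(-2s^2 - 7) + 105| = |s + 7|·|-2s + 14|.
Assume first that |s + 7| < 1, so |s| < 8. Then |-2s + 14| ≤ 2·8 + 14 = 30.
Hence |(-2s^2 - 7) + 105| ≤ 30|s + 7| < ε provided |s + 7| < ε/30.
Take δ = min(1, ε/30). Then 0 < |s + 7| < δ gives both |s + 7| < 1 and |s + 7| < ε/30, so |(-2s^2 - 7) + 105| < ε.

δ = min(1, ε/30)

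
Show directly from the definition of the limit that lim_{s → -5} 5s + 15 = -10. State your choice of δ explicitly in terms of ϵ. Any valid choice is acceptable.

δ = ϵ/5

Fix ϵ > 0. We need δ > 0 so that 0 < |s + 5| < δ implies |(5s + 15) + 10| < ϵ.
Since (5s + 15) + 10 = 5(s + 5), we have |(5s + 15) + 10| = 5|s + 5|.
So 5|s + 5| < ϵ exactly when |s + 5| < ϵ/5.
Take δ = ϵ/5. If 0 < |s + 5| < δ then |(5s + 15) + 10| = 5|s + 5| < 5·(ϵ/5) = ϵ.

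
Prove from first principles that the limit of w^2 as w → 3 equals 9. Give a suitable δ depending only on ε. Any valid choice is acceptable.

Fix ε > 0. We seek δ > 0 with 0 < |w − 3| < δ ⇒ |w^2 − 9| < ε.
Factor: w^2 − 9 = (w − 3)(w + 3), so |w^2 − 9| = |w − 3|·|w + 3|.
Impose δ ≤ 1 so that |w| < 4; then |w + 3| ≤ 7.
Hence |w^2 − 9| ≤ 7|w − 3|, which is < ε once |w − 3| < ε/7.
Take δ = min(1, ε/7). If 0 < |w − 3| < δ then both bounds hold and |w^2 − 9| ≤ 7|w − 3| < 7·(ε/7) = ε.

δ = min(1, ε/7)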